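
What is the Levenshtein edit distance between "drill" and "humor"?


Word 1: "drill" (length 5)
Word 2: "humor" (length 5)
One optimal edit sequence (insert/delete/substitute each cost 1):
  1. substitute 'd' -> 'h'  (+1)
  2. substitute 'r' -> 'u'  (+1)
  3. substitute 'i' -> 'm'  (+1)
  4. substitute 'l' -> 'o'  (+1)
  5. substitute 'l' -> 'r'  (+1)
Total edit operations: 5
Edit distance = 5


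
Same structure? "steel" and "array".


Pattern of "steel": [0, 1, 2, 2, 3]
Pattern of "array": [0, 1, 1, 0, 2]
Patterns do not match
Same pattern = No


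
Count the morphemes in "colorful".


Word: "colorful"
Morphemes: color + -ful
Each morpheme carries meaning
= 2 morphemes


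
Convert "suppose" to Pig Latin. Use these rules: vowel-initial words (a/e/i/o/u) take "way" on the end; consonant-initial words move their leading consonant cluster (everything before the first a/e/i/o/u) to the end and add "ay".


Word: "suppose"
Starts with consonant(s) → move to end, add 'ay'
Consonant cluster: "s"
Pig Latin = "upposesay"


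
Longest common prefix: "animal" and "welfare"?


Word 1: "animal"
Word 2: "welfare"
Comparing from start:
  Pos 0: 'a' != 'w' (stop)
LCP = "" (length 0)


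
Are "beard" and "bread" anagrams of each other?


Word 1: "beard" → sorted: abder
Word 2: "bread" → sorted: abder
Same letters? abder == abder
Anagram = Yes


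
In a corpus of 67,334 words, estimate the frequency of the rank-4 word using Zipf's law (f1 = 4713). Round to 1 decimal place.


Zipf's law: f(r) = f(1) / r
f(1) = 4713
f(4) = 4713 / 4
= 1178.3 occurrences


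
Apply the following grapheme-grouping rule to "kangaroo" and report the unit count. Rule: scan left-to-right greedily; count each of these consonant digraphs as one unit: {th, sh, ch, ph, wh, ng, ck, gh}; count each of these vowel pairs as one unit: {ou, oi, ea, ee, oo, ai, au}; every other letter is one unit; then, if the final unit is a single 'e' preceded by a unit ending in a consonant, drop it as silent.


Word: "kangaroo" (8 letters)
Left-to-right scan:
  (1) 'k' (letter)
  (2) 'a' (letter)
  (3) 'ng' (digraph)
  (4) 'a' (letter)
  (5) 'r' (letter)
  (6) 'oo' (vowel-pair)
Units from scan: 6
Sound units = 6 units


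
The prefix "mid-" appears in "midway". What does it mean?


Prefix: mid-
Example: midway = mid- + way
Meaning = middle


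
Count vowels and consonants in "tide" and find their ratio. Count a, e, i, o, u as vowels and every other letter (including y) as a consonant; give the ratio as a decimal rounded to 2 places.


Word: "tide"
Vowels (a,e,i,o,u): 2
Consonants: 2
Ratio = 2/2
= 1.00


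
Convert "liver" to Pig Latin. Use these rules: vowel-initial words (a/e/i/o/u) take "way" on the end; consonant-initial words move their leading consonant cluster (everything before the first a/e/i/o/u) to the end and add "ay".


Word: "liver"
Starts with consonant(s) → move to end, add 'ay'
Consonant cluster: "l"
Pig Latin = "iverlay"


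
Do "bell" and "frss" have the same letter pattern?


Pattern of "bell": [0, 1, 2, 2]
Pattern of "frss": [0, 1, 2, 2]
Patterns match
Same pattern = Yes


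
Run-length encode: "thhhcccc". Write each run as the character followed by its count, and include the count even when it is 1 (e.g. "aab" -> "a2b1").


String: "thhhcccc"
Scanning for consecutive runs:
  't' x 1
  'h' x 3
  'c' x 4
RLE = "t1h3c4"


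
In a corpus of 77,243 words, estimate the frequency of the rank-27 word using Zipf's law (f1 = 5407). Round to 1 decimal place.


Zipf's law: f(r) = f(1) / r
f(1) = 5407
f(27) = 5407 / 27
= 200.3 occurrences


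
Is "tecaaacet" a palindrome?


Word: "tecaaacet"
Reversed: "tecaaacet"
Forward == Backward? tecaaacet == tecaaacet
Palindrome = Yes


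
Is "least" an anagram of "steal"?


Word 1: "steal" → sorted: aelst
Word 2: "least" → sorted: aelst
Same letters? aelst == aelst
Anagram = Yes


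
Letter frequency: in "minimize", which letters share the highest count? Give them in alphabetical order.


Word: "minimize"
Letter counts:
  'e': 1
  'i': 3
  'm': 2
  'n': 1
  'z': 1
Maximum count = 3
Most frequent = 'i' (3 times each)


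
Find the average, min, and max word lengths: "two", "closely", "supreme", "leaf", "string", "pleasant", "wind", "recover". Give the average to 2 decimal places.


Lengths: "two"=3, "closely"=7, "supreme"=7, "leaf"=4, "string"=6, "pleasant"=8, "wind"=4, "recover"=7
Sum = 46, Count = 8
Average = 46/8 = 5.75
= avg=5.75, min=3, max=8


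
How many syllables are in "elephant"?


Word: "elephant"
Syllable breakdown: el · e · phant
Counting: 3 parts
= 3 syllables


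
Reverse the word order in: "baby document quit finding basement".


Original: "baby document quit finding basement"
Words (1..n): baby | document | quit | finding | basement
Reversed (n..1): basement | finding | quit | document | baby
Result = "basement finding quit document baby"


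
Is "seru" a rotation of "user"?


Word: "user", Candidate: "seru"
Method: check if candidate is substring of word+word
"useruser" contains "seru"? Yes
Is rotation = Yes


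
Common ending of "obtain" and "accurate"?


Word 1: "obtain"
Word 2: "accurate"
Comparing from end:
  Pos -1: 'n' != 'e' (stop)
LCS = "" (length 0)


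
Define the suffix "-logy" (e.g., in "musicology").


Suffix: -logy
As in: musicology -> music + -logy, with a spelling change
Meaning = study of


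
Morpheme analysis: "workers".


Word: "workers"
Morphemes: work + -er + -s
Each morpheme carries meaning
= 3 morphemes


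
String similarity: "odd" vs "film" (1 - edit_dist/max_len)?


Word 1: "odd" (length 3)
Word 2: "film" (length 4)
One optimal edit sequence:
  1. insert 'f'  (+1)
  2. substitute 'o' -> 'i'  (+1)
  3. substitute 'd' -> 'l'  (+1)
  4. substitute 'd' -> 'm'  (+1)
Edit distance = 4
Max length = max(3, 4) = 4
Similarity = 1 - 4/4
= 0.0000


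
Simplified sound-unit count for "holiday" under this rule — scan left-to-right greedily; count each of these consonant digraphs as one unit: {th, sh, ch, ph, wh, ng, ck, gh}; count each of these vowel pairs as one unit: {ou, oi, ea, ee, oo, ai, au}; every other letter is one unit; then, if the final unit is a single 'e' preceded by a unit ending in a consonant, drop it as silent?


Word: "holiday" (7 letters)
Left-to-right scan:
  1. 'h' (letter)
  2. 'o' (letter)
  3. 'l' (letter)
  4. 'i' (letter)
  5. 'd' (letter)
  6. 'a' (letter)
  7. 'y' (letter)
Units from scan: 7
Sound units = 7 units


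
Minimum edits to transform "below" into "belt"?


Word 1: "below" (length 5)
Word 2: "belt" (length 4)
One optimal edit sequence (insert/delete/substitute each cost 1):
  1. keep 'b'
  2. keep 'e'
  3. keep 'l'
  4. delete 'o'  (+1)
  5. substitute 'w' -> 't'  (+1)
Total edit operations: 2
Edit distance = 2


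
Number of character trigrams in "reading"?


Word: "reading" (length 7)
Number of 3-grams = length - 3 + 1 = 7 - 3 + 1
= 5


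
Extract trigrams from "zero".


Word: "zero" (length 4)
Number of trigrams = 4 - 3 + 1 = 2
  Position 0: "zer"
  Position 1: "ero"
Trigrams = "zer", "ero"


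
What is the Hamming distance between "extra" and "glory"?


Comparing character by character (same length = 5):
  Pos 0: 'e' vs 'g' !=
  Pos 1: 'x' vs 'l' !=
  Pos 2: 't' vs 'o' !=
  Pos 3: 'r' vs 'r' =
  Pos 4: 'a' vs 'y' !=
Hamming distance = 4


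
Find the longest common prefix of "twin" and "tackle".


Word 1: "twin"
Word 2: "tackle"
Comparing from start:
  Pos 0: 't' == 't'
  Pos 1: 'w' != 'a' (stop)
LCP = "t" (length 1)


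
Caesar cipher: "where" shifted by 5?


Word: "where"
Shift: 5
Each letter → (letter + shift) mod 26:
  'w' (22) + 5 = 1 → 'b'
  'h' (7) + 5 = 12 → 'm'
  'e' (4) + 5 = 9 → 'j'
  'r' (17) + 5 = 22 → 'w'
  'e' (4) + 5 = 9 → 'j'
Result = "bmjwj"


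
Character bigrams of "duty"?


Word: "duty" (length 4)
Number of bigrams = 4 - 2 + 1 = 3
  Position 0: "du"
  Position 1: "ut"
  Position 2: "ty"
Bigrams = "du", "ut", "ty"


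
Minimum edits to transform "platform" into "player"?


Word 1: "platform" (length 8)
Word 2: "player" (length 6)
One optimal edit sequence (insert/delete/substitute each cost 1):
  1. keep 'p'
  2. keep 'l'
  3. keep 'a'
  4. delete 't'  (+1)
  5. substitute 'f' -> 'y'  (+1)
  6. substitute 'o' -> 'e'  (+1)
  7. keep 'r'
  8. delete 'm'  (+1)
Total edit operations: 4
Edit distance = 4


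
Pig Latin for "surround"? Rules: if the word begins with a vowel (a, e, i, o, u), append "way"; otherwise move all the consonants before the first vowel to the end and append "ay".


Word: "surround"
Starts with consonant(s) → move to end, add 'ay'
Consonant cluster: "s"
Pig Latin = "urroundsay"


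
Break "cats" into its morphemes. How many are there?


Word: "cats"
Morphemes: cat + -s
Each morpheme carries meaning
= 2 morphemes


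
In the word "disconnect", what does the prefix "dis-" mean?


Prefix: dis-
As in: disconnect -> dis- + connect
Meaning = not / opposite


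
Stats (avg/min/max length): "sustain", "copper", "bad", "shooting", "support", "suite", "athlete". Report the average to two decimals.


Lengths: "sustain"=7, "copper"=6, "bad"=3, "shooting"=8, "support"=7, "suite"=5, "athlete"=7
Sum = 43, Count = 7
Average = 43/7 = 6.14
= avg=6.14, min=3, max=8


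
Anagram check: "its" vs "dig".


Word 1: "its" → sorted: ist
Word 2: "dig" → sorted: dgi
Same letters? ist != dgi
Anagram = No


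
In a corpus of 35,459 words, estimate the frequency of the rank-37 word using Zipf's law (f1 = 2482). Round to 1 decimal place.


Zipf's law: f(r) = f(1) / r
f(1) = 2482
f(37) = 2482 / 37
= 67.1 occurrences


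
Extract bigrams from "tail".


Word: "tail" (length 4)
Number of bigrams = 4 - 2 + 1 = 3
  Position 0: "ta"
  Position 1: "ai"
  Position 2: "il"
Bigrams = "ta", "ai", "il"


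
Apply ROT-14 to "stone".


Word: "stone"
Shift: 14
Each letter → (letter + shift) mod 26:
  's' (18) + 14 = 6 → 'g'
  't' (19) + 14 = 7 → 'h'
  'o' (14) + 14 = 2 → 'c'
  'n' (13) + 14 = 1 → 'b'
  'e' (4) + 14 = 18 → 's'
Result = "ghcbs"


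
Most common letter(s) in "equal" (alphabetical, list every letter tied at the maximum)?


Word: "equal"
Letter counts:
  'a': 1
  'e': 1
  'l': 1
  'q': 1
  'u': 1
Maximum count = 1
Most frequent = 'a', 'e', 'l', 'q', 'u' (1 time each)


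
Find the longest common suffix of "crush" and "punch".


Word 1: "crush"
Word 2: "punch"
Comparing from end:
  Pos -1: 'h' == 'h'
  Pos -2: 's' != 'c' (stop)
LCS = "h" (length 1)


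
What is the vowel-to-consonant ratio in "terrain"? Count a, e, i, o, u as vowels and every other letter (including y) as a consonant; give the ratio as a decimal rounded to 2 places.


Word: "terrain"
Vowels (a,e,i,o,u): 3
Consonants: 4
Ratio = 3/4
= 0.75


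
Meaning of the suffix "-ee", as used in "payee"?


Suffix: -ee
As in: payee -> pay + -ee
Meaning = one who receives


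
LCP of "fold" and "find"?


Word 1: "fold"
Word 2: "find"
Comparing from start:
  Pos 0: 'f' == 'f'
  Pos 1: 'o' != 'i' (stop)
LCP = "f" (length 1)


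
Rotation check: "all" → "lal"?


Word: "all", Candidate: "lal"
Method: check if candidate is substring of word+word
"allall" contains "lal"? Yes
Is rotation = Yes


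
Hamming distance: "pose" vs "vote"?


Comparing character by character (same length = 4):
  Pos 0: 'p' vs 'v' !=
  Pos 1: 'o' vs 'o' =
  Pos 2: 's' vs 't' !=
  Pos 3: 'e' vs 'e' =
Hamming distance = 2


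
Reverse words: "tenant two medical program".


Original: "tenant two medical program"
Words (1..n): tenant | two | medical | program
Reversed (n..1): program | medical | two | tenant
Result = "program medical two tenant"


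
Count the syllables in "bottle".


Word: "bottle"
Syllable breakdown: bot | tle
Counting: 2 parts
= 2 syllables


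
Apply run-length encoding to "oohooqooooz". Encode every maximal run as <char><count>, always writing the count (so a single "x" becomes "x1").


String: "oohooqooooz"
Scanning for consecutive runs:
  'o' x 2
  'h' x 1
  'o' x 2
  'q' x 1
  'o' x 4
  'z' x 1
RLE = "o2h1o2q1o4z1"


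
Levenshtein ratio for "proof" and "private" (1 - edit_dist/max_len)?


Word 1: "proof" (length 5)
Word 2: "private" (length 7)
One optimal edit sequence:
  1. keep 'p'
  2. keep 'r'
  3. insert 'i'  (+1)
  4. insert 'v'  (+1)
  5. substitute 'o' -> 'a'  (+1)
  6. substitute 'o' -> 't'  (+1)
  7. substitute 'f' -> 'e'  (+1)
Edit distance = 5
Max length = max(5, 7) = 7
Similarity = 1 - 5/7
= 0.2857


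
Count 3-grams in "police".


Word: "police" (length 6)
Number of 3-grams = length - 3 + 1 = 6 - 3 + 1
= 4


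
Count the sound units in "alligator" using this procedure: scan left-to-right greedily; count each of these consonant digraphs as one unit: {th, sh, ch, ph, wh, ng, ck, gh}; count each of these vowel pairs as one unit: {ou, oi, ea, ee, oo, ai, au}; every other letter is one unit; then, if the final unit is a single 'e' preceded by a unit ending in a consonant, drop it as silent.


Word: "alligator" (9 letters)
Left-to-right scan:
  1. 'a' (letter)
  2. 'l' (letter)
  3. 'l' (letter)
  4. 'i' (letter)
  5. 'g' (letter)
  6. 'a' (letter)
  7. 't' (letter)
  8. 'o' (letter)
  9. 'r' (letter)
Units from scan: 9
Sound units = 9 units


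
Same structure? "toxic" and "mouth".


Pattern of "toxic": [0, 1, 2, 3, 4]
Pattern of "mouth": [0, 1, 2, 3, 4]
Patterns match
Same pattern = Yes


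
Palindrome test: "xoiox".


Word: "xoiox"
Reversed: "xoiox"
Forward == Backward? xoiox == xoiox
Palindrome = Yes


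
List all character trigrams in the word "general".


Word: "general" (length 7)
Number of trigrams = 7 - 3 + 1 = 5
  Position 0: "gen"
  Position 1: "ene"
  Position 2: "ner"
  Position 3: "era"
  Position 4: "ral"
Trigrams = "gen", "ene", "ner", "era", "ral"


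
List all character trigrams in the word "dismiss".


Word: "dismiss" (length 7)
Number of trigrams = 7 - 3 + 1 = 5
  Position 0: "dis"
  Position 1: "ism"
  Position 2: "smi"
  Position 3: "mis"
  Position 4: "iss"
Trigrams = "dis", "ism", "smi", "mis", "iss"


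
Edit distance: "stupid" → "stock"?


Word 1: "stupid" (length 6)
Word 2: "stock" (length 5)
One optimal edit sequence (insert/delete/substitute each cost 1):
  1. keep 's'
  2. keep 't'
  3. delete 'u'  (+1)
  4. substitute 'p' -> 'o'  (+1)
  5. substitute 'i' -> 'c'  (+1)
  6. substitute 'd' -> 'k'  (+1)
Total edit operations: 4
Edit distance = 4


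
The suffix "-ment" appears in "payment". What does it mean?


Suffix: -ment
As in: payment -> pay + -ment
Meaning = result of action


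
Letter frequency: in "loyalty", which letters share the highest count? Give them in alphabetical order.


Word: "loyalty"
Letter counts:
  'a': 1
  'l': 2
  'o': 1
  't': 1
  'y': 2
Maximum count = 2
Most frequent = 'l', 'y' (2 times each)


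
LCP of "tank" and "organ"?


Word 1: "tank"
Word 2: "organ"
Comparing from start:
  Pos 0: 't' != 'o' (stop)
LCP = "" (length 0)


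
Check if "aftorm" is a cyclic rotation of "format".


Word: "format", Candidate: "aftorm"
Method: check if candidate is substring of word+word
"formatformat" contains "aftorm"? No
Is rotation = No


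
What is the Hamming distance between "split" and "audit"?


Comparing character by character (same length = 5):
  Pos 0: 's' vs 'a' !=
  Pos 1: 'p' vs 'u' !=
  Pos 2: 'l' vs 'd' !=
  Pos 3: 'i' vs 'i' =
  Pos 4: 't' vs 't' =
Hamming distance = 3


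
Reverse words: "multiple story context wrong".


Original: "multiple story context wrong"
Words (1..n): multiple | story | context | wrong
Reversed (n..1): wrong | context | story | multiple
Result = "wrong context story multiple"


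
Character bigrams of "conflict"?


Word: "conflict" (length 8)
Number of bigrams = 8 - 2 + 1 = 7
  Position 0: "co"
  Position 1: "on"
  Position 2: "nf"
  Position 3: "fl"
  Position 4: "li"
  Position 5: "ic"
  Position 6: "ct"
Bigrams = "co", "on", "nf", "fl", "li", "ic", "ct"


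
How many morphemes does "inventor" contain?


Word: "inventor"
Morphemes: invent / -or
Each morpheme carries meaning
= 2 morphemes


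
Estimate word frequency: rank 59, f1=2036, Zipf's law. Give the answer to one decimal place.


Zipf's law: f(r) = f(1) / r
f(1) = 2036
f(59) = 2036 / 59
= 34.5 occurrences


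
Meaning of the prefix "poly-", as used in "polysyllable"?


Prefix: poly-
Example: polysyllable = poly- + syllable
Meaning = many


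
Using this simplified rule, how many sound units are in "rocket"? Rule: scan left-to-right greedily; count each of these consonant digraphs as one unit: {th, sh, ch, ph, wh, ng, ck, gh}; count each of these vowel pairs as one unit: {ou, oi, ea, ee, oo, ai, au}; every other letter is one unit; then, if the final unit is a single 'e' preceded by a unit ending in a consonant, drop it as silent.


Word: "rocket" (6 letters)
Left-to-right scan:
  [1] 'r' (letter)
  [2] 'o' (letter)
  [3] 'ck' (digraph)
  [4] 'e' (letter)
  [5] 't' (letter)
Units from scan: 5
Sound units = 5 units


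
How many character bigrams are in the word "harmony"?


Word: "harmony" (length 7)
Number of 2-grams = length - 2 + 1 = 7 - 2 + 1
= 6


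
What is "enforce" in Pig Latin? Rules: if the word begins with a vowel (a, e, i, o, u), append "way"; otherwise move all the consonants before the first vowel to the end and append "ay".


Word: "enforce"
Starts with vowel → add 'way'
Pig Latin = "enforceway"


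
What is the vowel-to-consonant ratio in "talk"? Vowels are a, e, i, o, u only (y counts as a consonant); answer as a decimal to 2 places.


Word: "talk"
Vowels (a,e,i,o,u): 1
Consonants: 3
Ratio = 1/3
= 0.33


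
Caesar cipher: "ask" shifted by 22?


Word: "ask"
Shift: 22
Each letter → (letter + shift) mod 26:
  'a' (0) + 22 = 22 → 'w'
  's' (18) + 22 = 14 → 'o'
  'k' (10) + 22 = 6 → 'g'
Result = "wog"


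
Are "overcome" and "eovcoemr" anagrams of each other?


Word 1: "overcome" → sorted: ceemoorv
Word 2: "eovcoemr" → sorted: ceemoorv
Same letters? ceemoorv == ceemoorv
Anagram = Yes


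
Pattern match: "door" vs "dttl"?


Pattern of "door": [0, 1, 1, 2]
Pattern of "dttl": [0, 1, 1, 2]
Patterns match
Same pattern = Yes


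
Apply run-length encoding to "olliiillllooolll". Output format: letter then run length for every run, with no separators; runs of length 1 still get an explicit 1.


String: "olliiillllooolll"
Scanning for consecutive runs:
  'o' x 1
  'l' x 2
  'i' x 3
  'l' x 4
  'o' x 3
  'l' x 3
RLE = "o1l2i3l4o3l3"


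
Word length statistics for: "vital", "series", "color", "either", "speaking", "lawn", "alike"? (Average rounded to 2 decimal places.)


Lengths: "vital"=5, "series"=6, "color"=5, "either"=6, "speaking"=8, "lawn"=4, "alike"=5
Sum = 39, Count = 7
Average = 39/7 = 5.57
= avg=5.57, min=4, max=8


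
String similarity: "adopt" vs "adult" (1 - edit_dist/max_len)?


Word 1: "adopt" (length 5)
Word 2: "adult" (length 5)
One optimal edit sequence:
  1. keep 'a'
  2. keep 'd'
  3. substitute 'o' -> 'u'  (+1)
  4. substitute 'p' -> 'l'  (+1)
  5. keep 't'
Edit distance = 2
Max length = max(5, 5) = 5
Similarity = 1 - 2/5
= 0.6000


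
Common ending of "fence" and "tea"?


Word 1: "fence"
Word 2: "tea"
Comparing from end:
  Pos -1: 'e' != 'a' (stop)
LCS = "" (length 0)


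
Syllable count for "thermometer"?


Word: "thermometer"
Syllable breakdown: ther | mom | e | ter
Counting: 4 parts
= 4 syllables


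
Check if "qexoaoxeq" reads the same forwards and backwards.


Word: "qexoaoxeq"
Reversed: "qexoaoxeq"
Forward == Backward? qexoaoxeq == qexoaoxeq
Palindrome = Yes


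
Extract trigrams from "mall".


Word: "mall" (length 4)
Number of trigrams = 4 - 3 + 1 = 2
  Position 0: "mal"
  Position 1: "all"
Trigrams = "mal", "all"


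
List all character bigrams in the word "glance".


Word: "glance" (length 6)
Number of bigrams = 6 - 2 + 1 = 5
  Position 0: "gl"
  Position 1: "la"
  Position 2: "an"
  Position 3: "nc"
  Position 4: "ce"
Bigrams = "gl", "la", "an", "nc", "ce"


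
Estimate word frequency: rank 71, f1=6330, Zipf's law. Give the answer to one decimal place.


Zipf's law: f(r) = f(1) / r
f(1) = 6330
f(71) = 6330 / 71
= 89.2 occurrences


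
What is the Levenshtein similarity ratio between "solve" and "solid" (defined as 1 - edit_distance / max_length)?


Word 1: "solve" (length 5)
Word 2: "solid" (length 5)
One optimal edit sequence:
  1. keep 's'
  2. keep 'o'
  3. keep 'l'
  4. substitute 'v' -> 'i'  (+1)
  5. substitute 'e' -> 'd'  (+1)
Edit distance = 2
Max length = max(5, 5) = 5
Similarity = 1 - 2/5
= 0.6000


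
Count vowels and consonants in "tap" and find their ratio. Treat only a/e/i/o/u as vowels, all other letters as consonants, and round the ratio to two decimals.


Word: "tap"
Vowels (a,e,i,o,u): 1
Consonants: 2
Ratio = 1/2
= 0.50


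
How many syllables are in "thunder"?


Word: "thunder"
Syllable breakdown: thun-der
Counting: 2 parts
= 2 syllables


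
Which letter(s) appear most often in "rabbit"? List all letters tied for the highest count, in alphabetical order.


Word: "rabbit"
Letter counts:
  'a': 1
  'b': 2
  'i': 1
  'r': 1
  't': 1
Maximum count = 2
Most frequent = 'b' (2 times each)


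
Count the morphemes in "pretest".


Word: "pretest"
Morphemes: pre- | test
Each morpheme carries meaning
= 2 morphemes


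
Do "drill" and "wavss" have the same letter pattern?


Pattern of "drill": [0, 1, 2, 3, 3]
Pattern of "wavss": [0, 1, 2, 3, 3]
Patterns match
Same pattern = Yes


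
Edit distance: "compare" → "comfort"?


Word 1: "compare" (length 7)
Word 2: "comfort" (length 7)
One optimal edit sequence (insert/delete/substitute each cost 1):
  1. keep 'c'
  2. keep 'o'
  3. keep 'm'
  4. substitute 'p' -> 'f'  (+1)
  5. substitute 'a' -> 'o'  (+1)
  6. keep 'r'
  7. substitute 'e' -> 't'  (+1)
Total edit operations: 3
Edit distance = 3


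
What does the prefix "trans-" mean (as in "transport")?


Prefix: trans-
Example: transport (trans- + port)
Meaning = across


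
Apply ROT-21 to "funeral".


Word: "funeral"
Shift: 21
Each letter → (letter + shift) mod 26:
  'f' (5) + 21 = 0 → 'a'
  'u' (20) + 21 = 15 → 'p'
  'n' (13) + 21 = 8 → 'i'
  'e' (4) + 21 = 25 → 'z'
  'r' (17) + 21 = 12 → 'm'
  'a' (0) + 21 = 21 → 'v'
  'l' (11) + 21 = 6 → 'g'
Result = "apizmvg"


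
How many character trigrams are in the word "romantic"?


Word: "romantic" (length 8)
Number of 3-grams = length - 3 + 1 = 8 - 3 + 1
= 6


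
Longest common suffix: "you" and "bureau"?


Word 1: "you"
Word 2: "bureau"
Comparing from end:
  Pos -1: 'u' == 'u'
  Pos -2: 'o' != 'a' (stop)
LCS = "u" (length 1)


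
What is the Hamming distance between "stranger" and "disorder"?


Comparing character by character (same length = 8):
  Pos 0: 's' vs 'd' !=
  Pos 1: 't' vs 'i' !=
  Pos 2: 'r' vs 's' !=
  Pos 3: 'a' vs 'o' !=
  Pos 4: 'n' vs 'r' !=
  Pos 5: 'g' vs 'd' !=
  Pos 6: 'e' vs 'e' =
  Pos 7: 'r' vs 'r' =
Hamming distance = 6


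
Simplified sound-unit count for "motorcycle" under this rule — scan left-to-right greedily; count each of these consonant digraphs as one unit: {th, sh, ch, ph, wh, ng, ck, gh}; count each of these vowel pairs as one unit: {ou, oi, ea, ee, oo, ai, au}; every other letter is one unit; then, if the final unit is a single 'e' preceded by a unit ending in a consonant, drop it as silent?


Word: "motorcycle" (10 letters)
Left-to-right scan:
  1. 'm' (letter)
  2. 'o' (letter)
  3. 't' (letter)
  4. 'o' (letter)
  5. 'r' (letter)
  6. 'c' (letter)
  7. 'y' (letter)
  8. 'c' (letter)
  9. 'l' (letter)
  10. 'e' (letter)
Units from scan: 10
Final unit is 'e' after a consonant -> drop as silent (-1)
Sound units = 9 units


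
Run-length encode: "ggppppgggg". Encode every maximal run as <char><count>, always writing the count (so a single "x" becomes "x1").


String: "ggppppgggg"
Scanning for consecutive runs:
  'g' x 2
  'p' x 4
  'g' x 4
RLE = "g2p4g4"


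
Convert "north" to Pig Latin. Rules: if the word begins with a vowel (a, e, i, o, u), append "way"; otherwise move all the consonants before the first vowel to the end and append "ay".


Word: "north"
Starts with consonant(s) → move to end, add 'ay'
Consonant cluster: "n"
Pig Latin = "orthnay"


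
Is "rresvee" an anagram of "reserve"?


Word 1: "reserve" → sorted: eeerrsv
Word 2: "rresvee" → sorted: eeerrsv
Same letters? eeerrsv == eeerrsv
Anagram = Yes


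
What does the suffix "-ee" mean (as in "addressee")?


Suffix: -ee
Example: addressee = address + -ee
Meaning = one who receives


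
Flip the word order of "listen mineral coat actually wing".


Original: "listen mineral coat actually wing"
Words (1..n): listen | mineral | coat | actually | wing
Reversed (n..1): wing | actually | coat | mineral | listen
Result = "wing actually coat mineral listen"


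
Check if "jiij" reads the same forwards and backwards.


Word: "jiij"
Reversed: "jiij"
Forward == Backward? jiij == jiij
Palindrome = Yes


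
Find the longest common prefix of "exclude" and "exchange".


Word 1: "exclude"
Word 2: "exchange"
Comparing from start:
  Pos 0: 'e' == 'e'
  Pos 1: 'x' == 'x'
  Pos 2: 'c' == 'c'
  Pos 3: 'l' != 'h' (stop)
LCP = "exc" (length 3)


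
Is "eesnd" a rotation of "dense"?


Word: "dense", Candidate: "eesnd"
Method: check if candidate is substring of word+word
"densedense" contains "eesnd"? No
Is rotation = No


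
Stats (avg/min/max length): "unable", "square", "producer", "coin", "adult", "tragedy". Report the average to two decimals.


Lengths: "unable"=6, "square"=6, "producer"=8, "coin"=4, "adult"=5, "tragedy"=7
Sum = 36, Count = 6
Average = 36/6 = 6.00
= avg=6.00, min=4, max=8


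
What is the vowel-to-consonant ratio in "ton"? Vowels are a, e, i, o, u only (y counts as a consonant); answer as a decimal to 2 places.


Word: "ton"
Vowels (a,e,i,o,u): 1
Consonants: 2
Ratio = 1/2
= 0.50


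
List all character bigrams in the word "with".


Word: "with" (length 4)
Number of bigrams = 4 - 2 + 1 = 3
  Position 0: "wi"
  Position 1: "it"
  Position 2: "th"
Bigrams = "wi", "it", "th"


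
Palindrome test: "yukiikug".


Word: "yukiikug"
Reversed: "gukiikuy"
Forward == Backward? yukiikug != gukiikuy
Palindrome = No


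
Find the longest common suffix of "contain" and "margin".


Word 1: "contain"
Word 2: "margin"
Comparing from end:
  Pos -1: 'n' == 'n'
  Pos -2: 'i' == 'i'
  Pos -3: 'a' != 'g' (stop)
LCS = "in" (length 2)


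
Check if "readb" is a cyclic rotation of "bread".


Word: "bread", Candidate: "readb"
Method: check if candidate is substring of word+word
"breadbread" contains "readb"? Yes
Is rotation = Yes


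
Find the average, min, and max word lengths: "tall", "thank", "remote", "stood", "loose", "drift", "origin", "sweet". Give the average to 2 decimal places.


Lengths: "tall"=4, "thank"=5, "remote"=6, "stood"=5, "loose"=5, "drift"=5, "origin"=6, "sweet"=5
Sum = 41, Count = 8
Average = 41/8 = 5.13
= avg=5.13, min=4, max=6


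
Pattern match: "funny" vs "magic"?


Pattern of "funny": [0, 1, 2, 2, 3]
Pattern of "magic": [0, 1, 2, 3, 4]
Patterns do not match
Same pattern = No


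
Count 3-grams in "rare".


Word: "rare" (length 4)
Number of 3-grams = length - 3 + 1 = 4 - 3 + 1
= 2


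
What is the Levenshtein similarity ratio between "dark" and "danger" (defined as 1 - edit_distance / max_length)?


Word 1: "dark" (length 4)
Word 2: "danger" (length 6)
One optimal edit sequence:
  1. keep 'd'
  2. keep 'a'
  3. insert 'n'  (+1)
  4. insert 'g'  (+1)
  5. substitute 'r' -> 'e'  (+1)
  6. substitute 'k' -> 'r'  (+1)
Edit distance = 4
Max length = max(4, 6) = 6
Similarity = 1 - 4/6
= 0.3333


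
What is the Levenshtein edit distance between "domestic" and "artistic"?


Word 1: "domestic" (length 8)
Word 2: "artistic" (length 8)
One optimal edit sequence (insert/delete/substitute each cost 1):
  1. substitute 'd' -> 'a'  (+1)
  2. substitute 'o' -> 'r'  (+1)
  3. substitute 'm' -> 't'  (+1)
  4. substitute 'e' -> 'i'  (+1)
  5. keep 's'
  6. keep 't'
  7. keep 'i'
  8. keep 'c'
Total edit operations: 4
Edit distance = 4


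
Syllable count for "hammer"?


Word: "hammer"
Syllable breakdown: ham | mer
Counting: 2 parts
= 2 syllables


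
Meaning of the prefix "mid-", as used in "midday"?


Prefix: mid-
As in: midday -> mid- + day
Meaning = middle


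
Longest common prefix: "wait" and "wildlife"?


Word 1: "wait"
Word 2: "wildlife"
Comparing from start:
  Pos 0: 'w' == 'w'
  Pos 1: 'a' != 'i' (stop)
LCP = "w" (length 1)


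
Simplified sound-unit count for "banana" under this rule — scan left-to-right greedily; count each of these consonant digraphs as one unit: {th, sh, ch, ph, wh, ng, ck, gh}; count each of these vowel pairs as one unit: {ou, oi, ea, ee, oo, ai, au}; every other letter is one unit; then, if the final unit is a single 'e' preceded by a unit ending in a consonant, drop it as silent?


Word: "banana" (6 letters)
Left-to-right scan:
  [1] 'b' (letter)
  [2] 'a' (letter)
  [3] 'n' (letter)
  [4] 'a' (letter)
  [5] 'n' (letter)
  [6] 'a' (letter)
Units from scan: 6
Sound units = 6 units


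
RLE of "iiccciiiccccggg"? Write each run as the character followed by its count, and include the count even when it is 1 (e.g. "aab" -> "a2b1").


String: "iiccciiiccccggg"
Scanning for consecutive runs:
  'i' x 2
  'c' x 3
  'i' x 3
  'c' x 4
  'g' x 3
RLE = "i2c3i3c4g3"


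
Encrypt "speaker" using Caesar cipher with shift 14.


Word: "speaker"
Shift: 14
Each letter → (letter + shift) mod 26:
  's' (18) + 14 = 6 → 'g'
  'p' (15) + 14 = 3 → 'd'
  'e' (4) + 14 = 18 → 's'
  'a' (0) + 14 = 14 → 'o'
  'k' (10) + 14 = 24 → 'y'
  'e' (4) + 14 = 18 → 's'
  'r' (17) + 14 = 5 → 'f'
Result = "gdsoysf"


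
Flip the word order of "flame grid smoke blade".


Original: "flame grid smoke blade"
Words (1..n): flame | grid | smoke | blade
Reversed (n..1): blade | smoke | grid | flame
Result = "blade smoke grid flame"


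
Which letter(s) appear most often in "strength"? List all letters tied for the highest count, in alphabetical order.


Word: "strength"
Letter counts:
  'e': 1
  'g': 1
  'h': 1
  'n': 1
  'r': 1
  's': 1
  't': 2
Maximum count = 2
Most frequent = 't' (2 times each)


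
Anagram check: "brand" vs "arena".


Word 1: "brand" → sorted: abdnr
Word 2: "arena" → sorted: aaenr
Same letters? abdnr != aaenr
Anagram = No


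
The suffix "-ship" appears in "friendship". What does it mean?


Suffix: -ship
Example: friendship = friend + -ship
Meaning = state / position


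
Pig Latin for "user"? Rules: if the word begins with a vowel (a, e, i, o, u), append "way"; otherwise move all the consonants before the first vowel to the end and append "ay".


Word: "user"
Starts with vowel → add 'way'
Pig Latin = "userway"


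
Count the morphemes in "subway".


Word: "subway"
Morphemes: sub- | way
Each morpheme carries meaning
= 2 morphemes


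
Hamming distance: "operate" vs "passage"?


Comparing character by character (same length = 7):
  Pos 0: 'o' vs 'p' !=
  Pos 1: 'p' vs 'a' !=
  Pos 2: 'e' vs 's' !=
  Pos 3: 'r' vs 's' !=
  Pos 4: 'a' vs 'a' =
  Pos 5: 't' vs 'g' !=
  Pos 6: 'e' vs 'e' =
Hamming distance = 5


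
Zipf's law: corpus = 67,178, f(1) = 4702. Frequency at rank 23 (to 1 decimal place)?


Zipf's law: f(r) = f(1) / r
f(1) = 4702
f(23) = 4702 / 23
= 204.4 occurrences


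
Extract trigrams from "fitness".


Word: "fitness" (length 7)
Number of trigrams = 7 - 3 + 1 = 5
  Position 0: "fit"
  Position 1: "itn"
  Position 2: "tne"
  Position 3: "nes"
  Position 4: "ess"
Trigrams = "fit", "itn", "tne", "nes", "ess"


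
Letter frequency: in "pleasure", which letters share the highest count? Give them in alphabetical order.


Word: "pleasure"
Letter counts:
  'a': 1
  'e': 2
  'l': 1
  'p': 1
  'r': 1
  's': 1
  'u': 1
Maximum count = 2
Most frequent = 'e' (2 times each)


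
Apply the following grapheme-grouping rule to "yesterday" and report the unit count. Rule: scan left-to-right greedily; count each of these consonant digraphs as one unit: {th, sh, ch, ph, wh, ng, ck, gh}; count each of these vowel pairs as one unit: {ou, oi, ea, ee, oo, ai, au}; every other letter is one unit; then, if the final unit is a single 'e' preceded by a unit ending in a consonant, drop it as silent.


Word: "yesterday" (9 letters)
Left-to-right scan:
  [1] 'y' (letter)
  [2] 'e' (letter)
  [3] 's' (letter)
  [4] 't' (letter)
  [5] 'e' (letter)
  [6] 'r' (letter)
  [7] 'd' (letter)
  [8] 'a' (letter)
  [9] 'y' (letter)
Units from scan: 9
Sound units = 9 units


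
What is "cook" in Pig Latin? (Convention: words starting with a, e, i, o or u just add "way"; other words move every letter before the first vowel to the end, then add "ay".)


Word: "cook"
Starts with consonant(s) → move to end, add 'ay'
Consonant cluster: "c"
Pig Latin = "ookcay"


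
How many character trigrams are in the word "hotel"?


Word: "hotel" (length 5)
Number of 3-grams = length - 3 + 1 = 5 - 3 + 1
= 3


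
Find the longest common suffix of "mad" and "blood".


Word 1: "mad"
Word 2: "blood"
Comparing from end:
  Pos -1: 'd' == 'd'
  Pos -2: 'a' != 'o' (stop)
LCS = "d" (length 1)


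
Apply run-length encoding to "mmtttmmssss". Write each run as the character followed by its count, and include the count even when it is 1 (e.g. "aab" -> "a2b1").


String: "mmtttmmssss"
Scanning for consecutive runs:
  'm' x 2
  't' x 3
  'm' x 2
  's' x 4
RLE = "m2t3m2s4"


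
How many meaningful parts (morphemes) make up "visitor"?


Word: "visitor"
Morphemes: visit + -or
Each morpheme carries meaning
= 2 morphemes


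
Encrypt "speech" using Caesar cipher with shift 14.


Word: "speech"
Shift: 14
Each letter → (letter + shift) mod 26:
  's' (18) + 14 = 6 → 'g'
  'p' (15) + 14 = 3 → 'd'
  'e' (4) + 14 = 18 → 's'
  'e' (4) + 14 = 18 → 's'
  'c' (2) + 14 = 16 → 'q'
  'h' (7) + 14 = 21 → 'v'
Result = "gdssqv"


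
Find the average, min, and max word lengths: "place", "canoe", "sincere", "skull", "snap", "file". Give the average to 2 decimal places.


Lengths: "place"=5, "canoe"=5, "sincere"=7, "skull"=5, "snap"=4, "file"=4
Sum = 30, Count = 6
Average = 30/6 = 5.00
= avg=5.00, min=4, max=7


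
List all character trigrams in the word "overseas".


Word: "overseas" (length 8)
Number of trigrams = 8 - 3 + 1 = 6
  Position 0: "ove"
  Position 1: "ver"
  Position 2: "ers"
  Position 3: "rse"
  Position 4: "sea"
  Position 5: "eas"
Trigrams = "ove", "ver", "ers", "rse", "sea", "eas"


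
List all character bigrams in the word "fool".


Word: "fool" (length 4)
Number of bigrams = 4 - 2 + 1 = 3
  Position 0: "fo"
  Position 1: "oo"
  Position 2: "ol"
Bigrams = "fo", "oo", "ol"


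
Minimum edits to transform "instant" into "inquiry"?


Word 1: "instant" (length 7)
Word 2: "inquiry" (length 7)
One optimal edit sequence (insert/delete/substitute each cost 1):
  1. keep 'i'
  2. keep 'n'
  3. substitute 's' -> 'q'  (+1)
  4. substitute 't' -> 'u'  (+1)
  5. substitute 'a' -> 'i'  (+1)
  6. substitute 'n' -> 'r'  (+1)
  7. substitute 't' -> 'y'  (+1)
Total edit operations: 5
Edit distance = 5


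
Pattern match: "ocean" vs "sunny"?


Pattern of "ocean": [0, 1, 2, 3, 4]
Pattern of "sunny": [0, 1, 2, 2, 3]
Patterns do not match
Same pattern = No


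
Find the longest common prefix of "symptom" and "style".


Word 1: "symptom"
Word 2: "style"
Comparing from start:
  Pos 0: 's' == 's'
  Pos 1: 'y' != 't' (stop)
LCP = "s" (length 1)


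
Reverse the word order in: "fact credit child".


Original: "fact credit child"
Words (1..n): fact | credit | child
Reversed (n..1): child | credit | fact
Result = "child credit fact"


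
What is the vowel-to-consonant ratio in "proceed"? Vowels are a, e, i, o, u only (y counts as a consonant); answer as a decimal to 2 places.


Word: "proceed"
Vowels (a,e,i,o,u): 3
Consonants: 4
Ratio = 3/4
= 0.75


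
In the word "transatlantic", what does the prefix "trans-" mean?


Prefix: trans-
Example: transatlantic (trans- + atlantic)
Meaning = across


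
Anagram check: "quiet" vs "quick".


Word 1: "quiet" → sorted: eiqtu
Word 2: "quick" → sorted: cikqu
Same letters? eiqtu != cikqu
Anagram = No


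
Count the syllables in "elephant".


Word: "elephant"
Syllable breakdown: el | e | phant
Counting: 3 parts
= 3 syllables


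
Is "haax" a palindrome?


Word: "haax"
Reversed: "xaah"
Forward == Backward? haax != xaah
Palindrome = No


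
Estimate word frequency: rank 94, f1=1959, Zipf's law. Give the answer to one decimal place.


Zipf's law: f(r) = f(1) / r
f(1) = 1959
f(94) = 1959 / 94
= 20.8 occurrences


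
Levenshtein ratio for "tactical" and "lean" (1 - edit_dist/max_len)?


Word 1: "tactical" (length 8)
Word 2: "lean" (length 4)
One optimal edit sequence:
  1. delete 't'  (+1)
  2. delete 'a'  (+1)
  3. delete 'c'  (+1)
  4. delete 't'  (+1)
  5. substitute 'i' -> 'l'  (+1)
  6. substitute 'c' -> 'e'  (+1)
  7. keep 'a'
  8. substitute 'l' -> 'n'  (+1)
Edit distance = 7
Max length = max(8, 4) = 8
Similarity = 1 - 7/8
= 0.1250


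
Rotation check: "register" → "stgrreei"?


Word: "register", Candidate: "stgrreei"
Method: check if candidate is substring of word+word
"registerregister" contains "stgrreei"? No
Is rotation = No


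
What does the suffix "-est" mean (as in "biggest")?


Suffix: -est
As in: biggest -> big + -est, with a spelling change
Meaning = most


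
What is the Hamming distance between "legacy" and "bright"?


Comparing character by character (same length = 6):
  Pos 0: 'l' vs 'b' !=
  Pos 1: 'e' vs 'r' !=
  Pos 2: 'g' vs 'i' !=
  Pos 3: 'a' vs 'g' !=
  Pos 4: 'c' vs 'h' !=
  Pos 5: 'y' vs 't' !=
Hamming distance = 6


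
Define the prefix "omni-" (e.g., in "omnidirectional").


Prefix: omni-
Example: omnidirectional = omni- + directional
Meaning = all


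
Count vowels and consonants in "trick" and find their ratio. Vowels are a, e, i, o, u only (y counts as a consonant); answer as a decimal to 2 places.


Word: "trick"
Vowels (a,e,i,o,u): 1
Consonants: 4
Ratio = 1/4
= 0.25


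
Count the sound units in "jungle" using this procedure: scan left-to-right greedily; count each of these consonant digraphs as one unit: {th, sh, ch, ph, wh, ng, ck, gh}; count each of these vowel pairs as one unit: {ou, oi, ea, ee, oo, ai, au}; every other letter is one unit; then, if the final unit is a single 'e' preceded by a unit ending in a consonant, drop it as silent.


Word: "jungle" (6 letters)
Left-to-right scan:
  1. 'j' (letter)
  2. 'u' (letter)
  3. 'ng' (digraph)
  4. 'l' (letter)
  5. 'e' (letter)
Units from scan: 5
Final unit is 'e' after a consonant -> drop as silent (-1)
Sound units = 4 units


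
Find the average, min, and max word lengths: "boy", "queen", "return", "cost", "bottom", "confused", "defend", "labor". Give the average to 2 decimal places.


Lengths: "boy"=3, "queen"=5, "return"=6, "cost"=4, "bottom"=6, "confused"=8, "defend"=6, "labor"=5
Sum = 43, Count = 8
Average = 43/8 = 5.38
= avg=5.38, min=3, max=8


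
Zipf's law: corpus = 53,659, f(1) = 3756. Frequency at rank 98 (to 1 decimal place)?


Zipf's law: f(r) = f(1) / r
f(1) = 3756
f(98) = 3756 / 98
= 38.3 occurrences


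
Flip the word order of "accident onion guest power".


Original: "accident onion guest power"
Words (1..n): accident | onion | guest | power
Reversed (n..1): power | guest | onion | accident
Result = "power guest onion accident"
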